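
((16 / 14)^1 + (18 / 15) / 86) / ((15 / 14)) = 3482 / 3225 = 1.08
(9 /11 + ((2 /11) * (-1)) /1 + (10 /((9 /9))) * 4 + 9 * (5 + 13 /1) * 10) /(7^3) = 18267 /3773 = 4.84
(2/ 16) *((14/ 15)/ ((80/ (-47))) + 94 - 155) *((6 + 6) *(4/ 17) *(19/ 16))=-701651/ 27200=-25.80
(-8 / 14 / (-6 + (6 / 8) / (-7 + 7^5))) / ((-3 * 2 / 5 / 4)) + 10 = 3903970 / 403197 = 9.68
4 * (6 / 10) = 12 / 5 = 2.40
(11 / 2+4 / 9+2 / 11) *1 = 1213 / 198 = 6.13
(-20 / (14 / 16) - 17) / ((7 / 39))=-10881 / 49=-222.06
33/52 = 0.63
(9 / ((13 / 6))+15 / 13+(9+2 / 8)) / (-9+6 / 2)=-757 / 312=-2.43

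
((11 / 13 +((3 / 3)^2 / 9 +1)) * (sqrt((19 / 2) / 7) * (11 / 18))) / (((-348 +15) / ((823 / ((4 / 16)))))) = -2073137 * sqrt(266) / 2454543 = -13.78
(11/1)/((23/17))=187/23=8.13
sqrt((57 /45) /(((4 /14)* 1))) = sqrt(3990) /30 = 2.11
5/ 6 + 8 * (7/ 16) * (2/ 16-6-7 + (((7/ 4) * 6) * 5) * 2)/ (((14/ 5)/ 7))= 77465/ 96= 806.93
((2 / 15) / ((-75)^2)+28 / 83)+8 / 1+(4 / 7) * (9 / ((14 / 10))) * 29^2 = 1062994058134 / 343153125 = 3097.73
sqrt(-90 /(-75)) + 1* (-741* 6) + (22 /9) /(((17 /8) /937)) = -515326 /153 + sqrt(30) /5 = -3367.05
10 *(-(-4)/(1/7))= 280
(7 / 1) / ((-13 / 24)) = -168 / 13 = -12.92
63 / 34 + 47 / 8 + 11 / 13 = 15159 / 1768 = 8.57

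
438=438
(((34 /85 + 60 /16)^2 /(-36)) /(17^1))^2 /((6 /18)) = 47458321 /19975680000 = 0.00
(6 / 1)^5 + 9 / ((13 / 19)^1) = 101259 / 13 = 7789.15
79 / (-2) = -79 / 2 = -39.50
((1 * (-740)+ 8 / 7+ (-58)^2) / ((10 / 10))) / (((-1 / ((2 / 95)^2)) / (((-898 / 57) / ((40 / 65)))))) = 107260712 / 3600975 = 29.79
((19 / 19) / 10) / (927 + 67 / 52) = 0.00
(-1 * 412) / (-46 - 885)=412 / 931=0.44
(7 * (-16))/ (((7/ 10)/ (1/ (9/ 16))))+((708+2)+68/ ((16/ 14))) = 8731/ 18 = 485.06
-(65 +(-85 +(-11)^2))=-101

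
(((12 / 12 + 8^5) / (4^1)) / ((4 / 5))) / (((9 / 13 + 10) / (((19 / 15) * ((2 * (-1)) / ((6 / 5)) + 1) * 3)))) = -2697981 / 1112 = -2426.24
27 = 27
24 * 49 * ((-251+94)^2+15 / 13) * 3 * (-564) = -637632825984 / 13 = -49048678921.85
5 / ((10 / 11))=5.50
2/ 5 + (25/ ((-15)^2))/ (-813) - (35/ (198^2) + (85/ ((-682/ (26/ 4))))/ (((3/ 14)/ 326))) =2030225251073/ 1646764020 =1232.86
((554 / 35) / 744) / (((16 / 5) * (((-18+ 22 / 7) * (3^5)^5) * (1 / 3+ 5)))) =-277 / 2797218280288493568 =-0.00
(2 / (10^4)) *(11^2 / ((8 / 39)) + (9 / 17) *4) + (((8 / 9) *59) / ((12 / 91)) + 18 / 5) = 7370109797 / 18360000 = 401.42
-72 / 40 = -9 / 5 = -1.80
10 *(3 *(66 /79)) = 1980 /79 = 25.06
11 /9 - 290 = -2599 /9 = -288.78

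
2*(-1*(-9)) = 18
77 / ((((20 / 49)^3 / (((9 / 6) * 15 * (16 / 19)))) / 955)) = 15572374587 / 760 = 20489966.56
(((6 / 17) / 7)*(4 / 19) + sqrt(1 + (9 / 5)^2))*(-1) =-sqrt(106) / 5-24 / 2261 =-2.07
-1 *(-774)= 774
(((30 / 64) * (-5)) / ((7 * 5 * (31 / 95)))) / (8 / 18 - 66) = 0.00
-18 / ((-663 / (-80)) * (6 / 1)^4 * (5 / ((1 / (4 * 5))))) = -1 / 59670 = -0.00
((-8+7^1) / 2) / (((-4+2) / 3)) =3 / 4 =0.75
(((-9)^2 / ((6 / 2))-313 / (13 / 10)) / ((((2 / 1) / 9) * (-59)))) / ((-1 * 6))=-2.72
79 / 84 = 0.94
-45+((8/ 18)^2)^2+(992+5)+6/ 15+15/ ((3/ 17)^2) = 47045837/ 32805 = 1434.11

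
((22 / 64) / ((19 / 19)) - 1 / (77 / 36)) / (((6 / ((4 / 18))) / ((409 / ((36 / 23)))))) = -2869135 / 2395008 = -1.20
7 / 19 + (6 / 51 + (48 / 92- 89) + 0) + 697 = 4524319 / 7429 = 609.01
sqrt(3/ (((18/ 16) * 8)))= sqrt(3)/ 3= 0.58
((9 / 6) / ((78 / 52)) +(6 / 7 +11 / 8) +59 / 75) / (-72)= -16879 / 302400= -0.06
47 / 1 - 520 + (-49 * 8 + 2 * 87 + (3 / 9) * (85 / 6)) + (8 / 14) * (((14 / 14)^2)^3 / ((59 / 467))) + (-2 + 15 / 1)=-4971523 / 7434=-668.75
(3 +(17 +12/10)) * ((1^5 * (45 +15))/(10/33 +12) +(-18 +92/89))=-4630504/18067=-256.30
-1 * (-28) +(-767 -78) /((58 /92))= -38058 /29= -1312.34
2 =2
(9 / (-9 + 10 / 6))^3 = -19683 / 10648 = -1.85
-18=-18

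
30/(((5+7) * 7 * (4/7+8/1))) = 0.04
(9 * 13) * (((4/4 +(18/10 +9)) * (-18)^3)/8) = -5032287/5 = -1006457.40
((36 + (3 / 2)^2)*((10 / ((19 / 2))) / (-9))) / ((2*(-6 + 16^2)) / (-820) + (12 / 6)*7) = -3485 / 10431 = -0.33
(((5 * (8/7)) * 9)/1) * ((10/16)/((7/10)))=2250/49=45.92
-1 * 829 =-829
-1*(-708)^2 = -501264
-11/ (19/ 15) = -165/ 19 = -8.68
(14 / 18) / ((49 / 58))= 58 / 63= 0.92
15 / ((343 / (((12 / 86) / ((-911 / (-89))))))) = 8010 / 13436339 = 0.00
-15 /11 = -1.36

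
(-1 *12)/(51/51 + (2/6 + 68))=-9/52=-0.17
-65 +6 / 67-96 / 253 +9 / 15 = -5482792 / 84755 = -64.69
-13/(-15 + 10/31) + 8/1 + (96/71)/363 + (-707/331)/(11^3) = 9730348466/1094794085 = 8.89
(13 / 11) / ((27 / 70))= 910 / 297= 3.06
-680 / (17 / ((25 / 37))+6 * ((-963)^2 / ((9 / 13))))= -17000 / 200930579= -0.00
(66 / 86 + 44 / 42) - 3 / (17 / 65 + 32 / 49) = -1284586 / 876813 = -1.47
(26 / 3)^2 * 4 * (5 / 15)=2704 / 27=100.15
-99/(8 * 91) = -99/728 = -0.14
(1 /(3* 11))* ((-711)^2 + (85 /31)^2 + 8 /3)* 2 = 2914892812 /95139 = 30638.25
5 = 5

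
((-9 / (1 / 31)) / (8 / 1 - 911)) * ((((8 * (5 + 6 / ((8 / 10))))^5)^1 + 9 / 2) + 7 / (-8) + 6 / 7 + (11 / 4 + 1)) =3089700999.22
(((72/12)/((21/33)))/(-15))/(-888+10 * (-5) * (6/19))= 209/300510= 0.00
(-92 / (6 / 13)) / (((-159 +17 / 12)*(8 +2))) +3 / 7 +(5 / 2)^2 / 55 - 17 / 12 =-1633634 / 2184105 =-0.75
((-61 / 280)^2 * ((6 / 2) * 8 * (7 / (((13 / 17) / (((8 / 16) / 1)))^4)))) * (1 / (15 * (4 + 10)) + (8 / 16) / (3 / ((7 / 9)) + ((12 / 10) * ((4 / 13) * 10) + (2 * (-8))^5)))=0.01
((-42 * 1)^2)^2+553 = 3112249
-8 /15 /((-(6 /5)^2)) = 10 /27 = 0.37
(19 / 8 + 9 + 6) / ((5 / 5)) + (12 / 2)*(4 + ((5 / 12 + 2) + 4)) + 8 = 703 / 8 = 87.88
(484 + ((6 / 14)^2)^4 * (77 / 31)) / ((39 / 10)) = 123565113430 / 995663487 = 124.10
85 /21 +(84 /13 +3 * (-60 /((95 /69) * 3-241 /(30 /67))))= 1091222039 /100608963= 10.85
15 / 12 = 5 / 4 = 1.25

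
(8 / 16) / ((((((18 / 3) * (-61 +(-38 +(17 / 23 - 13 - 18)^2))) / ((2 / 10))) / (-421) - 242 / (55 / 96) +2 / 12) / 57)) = -190416195 / 3209895403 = -0.06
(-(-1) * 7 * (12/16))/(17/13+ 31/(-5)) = -455/424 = -1.07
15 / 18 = 5 / 6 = 0.83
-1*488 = -488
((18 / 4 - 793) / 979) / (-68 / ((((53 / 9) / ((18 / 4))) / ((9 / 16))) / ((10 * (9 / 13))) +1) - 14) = 0.01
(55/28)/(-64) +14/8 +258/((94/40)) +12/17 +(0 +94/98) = 1134280097/10022656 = 113.17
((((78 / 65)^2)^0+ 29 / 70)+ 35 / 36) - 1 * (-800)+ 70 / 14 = 1017307 / 1260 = 807.39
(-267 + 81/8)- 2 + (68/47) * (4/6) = -290923/1128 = -257.91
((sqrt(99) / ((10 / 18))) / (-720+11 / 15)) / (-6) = 27 *sqrt(11) / 21578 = 0.00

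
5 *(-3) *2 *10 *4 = -1200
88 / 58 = 44 / 29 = 1.52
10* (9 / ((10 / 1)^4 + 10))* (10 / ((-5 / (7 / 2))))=-9 / 143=-0.06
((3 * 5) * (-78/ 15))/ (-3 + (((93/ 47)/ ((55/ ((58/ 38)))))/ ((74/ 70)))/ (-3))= 14174589/ 548323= 25.85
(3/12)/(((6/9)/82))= 30.75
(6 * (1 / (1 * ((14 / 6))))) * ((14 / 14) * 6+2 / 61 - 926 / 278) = 412362 / 59353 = 6.95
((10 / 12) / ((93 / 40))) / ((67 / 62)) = 200 / 603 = 0.33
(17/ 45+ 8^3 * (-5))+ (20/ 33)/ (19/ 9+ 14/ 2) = -51946183/ 20295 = -2559.56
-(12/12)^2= -1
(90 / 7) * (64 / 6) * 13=12480 / 7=1782.86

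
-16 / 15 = -1.07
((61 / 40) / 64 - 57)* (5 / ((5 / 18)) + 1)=-2771321 / 2560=-1082.55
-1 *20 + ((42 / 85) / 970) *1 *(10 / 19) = -3133058 / 156655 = -20.00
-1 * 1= -1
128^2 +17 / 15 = 245777 / 15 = 16385.13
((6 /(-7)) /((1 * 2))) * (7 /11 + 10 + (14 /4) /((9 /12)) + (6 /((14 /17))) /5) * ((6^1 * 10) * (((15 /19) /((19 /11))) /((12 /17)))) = -4936290 /17689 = -279.06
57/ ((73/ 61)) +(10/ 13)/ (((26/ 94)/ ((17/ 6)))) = 55.51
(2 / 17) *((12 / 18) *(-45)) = -60 / 17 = -3.53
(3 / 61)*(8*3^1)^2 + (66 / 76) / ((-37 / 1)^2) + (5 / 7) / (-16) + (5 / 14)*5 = 5343578469 / 177707152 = 30.07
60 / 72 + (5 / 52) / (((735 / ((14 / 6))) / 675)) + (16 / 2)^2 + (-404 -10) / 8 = 3628 / 273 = 13.29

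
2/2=1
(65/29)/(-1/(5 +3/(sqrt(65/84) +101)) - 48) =-13581692735/292061921083 +78*sqrt(1365)/292061921083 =-0.05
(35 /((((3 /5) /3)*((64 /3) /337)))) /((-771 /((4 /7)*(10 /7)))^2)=210625 /67964421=0.00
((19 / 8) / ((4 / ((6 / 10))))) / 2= 57 / 320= 0.18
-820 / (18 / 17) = -6970 / 9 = -774.44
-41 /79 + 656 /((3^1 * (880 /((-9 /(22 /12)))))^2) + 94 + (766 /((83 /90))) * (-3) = -23024158606703 /9600103700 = -2398.32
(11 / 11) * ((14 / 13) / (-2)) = -0.54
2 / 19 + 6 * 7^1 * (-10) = -7978 / 19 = -419.89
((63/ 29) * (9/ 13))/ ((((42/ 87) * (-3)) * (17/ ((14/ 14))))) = -27/ 442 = -0.06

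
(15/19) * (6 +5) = 165/19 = 8.68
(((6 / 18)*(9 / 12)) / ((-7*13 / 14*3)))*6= -1 / 13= -0.08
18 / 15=6 / 5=1.20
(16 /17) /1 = 16 /17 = 0.94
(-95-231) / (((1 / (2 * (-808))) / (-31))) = -16331296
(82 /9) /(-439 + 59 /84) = -2296 /110451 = -0.02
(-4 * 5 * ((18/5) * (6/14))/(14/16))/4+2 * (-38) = -4156/49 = -84.82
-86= -86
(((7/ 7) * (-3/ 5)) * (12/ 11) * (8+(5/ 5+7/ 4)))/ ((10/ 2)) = -387/ 275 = -1.41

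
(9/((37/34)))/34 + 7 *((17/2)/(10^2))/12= 26003/88800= 0.29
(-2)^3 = -8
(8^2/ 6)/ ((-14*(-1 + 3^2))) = -2/ 21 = -0.10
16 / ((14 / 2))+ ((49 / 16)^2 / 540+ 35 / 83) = 218846501 / 80317440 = 2.72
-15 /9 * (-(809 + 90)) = 4495 /3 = 1498.33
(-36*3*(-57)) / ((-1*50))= -3078 / 25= -123.12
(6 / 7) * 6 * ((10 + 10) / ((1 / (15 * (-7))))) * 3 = -32400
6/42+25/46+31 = 10203/322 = 31.69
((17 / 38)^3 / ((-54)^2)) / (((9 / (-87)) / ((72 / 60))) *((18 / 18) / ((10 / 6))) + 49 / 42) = 142477 / 5173551648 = 0.00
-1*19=-19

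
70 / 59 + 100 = 5970 / 59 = 101.19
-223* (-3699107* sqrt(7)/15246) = 824900861* sqrt(7)/15246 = 143151.16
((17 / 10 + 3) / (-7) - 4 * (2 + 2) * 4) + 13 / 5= -869 / 14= -62.07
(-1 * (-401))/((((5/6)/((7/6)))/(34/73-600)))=-122851162/365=-336578.53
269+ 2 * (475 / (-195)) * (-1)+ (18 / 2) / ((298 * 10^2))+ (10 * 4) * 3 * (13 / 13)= 457758151 / 1162200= 393.87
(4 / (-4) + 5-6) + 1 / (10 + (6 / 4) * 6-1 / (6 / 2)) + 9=395 / 56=7.05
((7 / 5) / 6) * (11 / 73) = 77 / 2190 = 0.04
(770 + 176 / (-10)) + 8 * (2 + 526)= 24882 / 5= 4976.40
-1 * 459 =-459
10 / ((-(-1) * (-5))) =-2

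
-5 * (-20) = 100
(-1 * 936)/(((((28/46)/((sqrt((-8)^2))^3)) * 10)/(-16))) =44089344/35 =1259695.54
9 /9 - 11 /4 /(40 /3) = 127 /160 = 0.79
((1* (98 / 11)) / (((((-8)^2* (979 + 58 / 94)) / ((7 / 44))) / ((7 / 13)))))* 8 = 112847 / 1158785056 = 0.00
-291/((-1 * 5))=58.20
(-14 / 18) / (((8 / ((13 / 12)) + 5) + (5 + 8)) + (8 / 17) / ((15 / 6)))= -7735 / 254322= -0.03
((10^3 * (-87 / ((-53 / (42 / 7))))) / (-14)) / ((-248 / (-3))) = -97875 / 11501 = -8.51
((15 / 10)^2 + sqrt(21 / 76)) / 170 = sqrt(399) / 6460 + 9 / 680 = 0.02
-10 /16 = -5 /8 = -0.62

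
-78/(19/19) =-78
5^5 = 3125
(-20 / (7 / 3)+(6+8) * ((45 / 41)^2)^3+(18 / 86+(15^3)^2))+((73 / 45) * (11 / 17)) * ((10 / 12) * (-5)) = 14950658412332170089089 / 1312539303664638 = 11390636.74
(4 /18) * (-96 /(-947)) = 64 /2841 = 0.02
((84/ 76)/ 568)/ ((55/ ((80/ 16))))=21/ 118712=0.00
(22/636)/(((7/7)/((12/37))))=22/1961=0.01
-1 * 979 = -979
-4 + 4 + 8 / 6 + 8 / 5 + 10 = 194 / 15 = 12.93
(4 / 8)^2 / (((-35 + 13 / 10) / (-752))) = 1880 / 337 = 5.58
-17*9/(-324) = 17/36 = 0.47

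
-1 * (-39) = 39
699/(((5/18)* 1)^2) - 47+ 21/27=2027884/225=9012.82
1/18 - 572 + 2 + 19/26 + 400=-19798/117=-169.21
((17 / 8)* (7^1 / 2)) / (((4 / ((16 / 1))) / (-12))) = -357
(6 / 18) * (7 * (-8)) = -56 / 3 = -18.67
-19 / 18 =-1.06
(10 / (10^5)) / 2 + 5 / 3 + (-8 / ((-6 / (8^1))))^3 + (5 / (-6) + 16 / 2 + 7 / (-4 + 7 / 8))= 658920427 / 540000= 1220.22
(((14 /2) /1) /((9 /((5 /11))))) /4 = 35 /396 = 0.09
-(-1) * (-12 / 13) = -12 / 13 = -0.92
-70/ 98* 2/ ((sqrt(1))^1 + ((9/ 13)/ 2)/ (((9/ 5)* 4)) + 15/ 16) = -2080/ 2891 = -0.72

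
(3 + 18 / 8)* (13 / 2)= 273 / 8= 34.12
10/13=0.77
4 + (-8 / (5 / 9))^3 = -372748 / 125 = -2981.98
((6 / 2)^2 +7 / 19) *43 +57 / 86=659327 / 1634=403.50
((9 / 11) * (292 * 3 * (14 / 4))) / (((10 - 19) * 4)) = -1533 / 22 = -69.68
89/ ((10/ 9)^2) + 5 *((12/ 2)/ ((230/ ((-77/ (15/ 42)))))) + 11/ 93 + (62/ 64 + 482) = 901897013/ 1711200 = 527.06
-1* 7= -7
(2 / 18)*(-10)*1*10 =-100 / 9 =-11.11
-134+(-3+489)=352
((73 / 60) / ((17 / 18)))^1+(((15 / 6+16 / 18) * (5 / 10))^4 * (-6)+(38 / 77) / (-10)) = -88351168289 / 1832181120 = -48.22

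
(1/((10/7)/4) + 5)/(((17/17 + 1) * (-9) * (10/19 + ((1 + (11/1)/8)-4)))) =988/2505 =0.39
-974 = -974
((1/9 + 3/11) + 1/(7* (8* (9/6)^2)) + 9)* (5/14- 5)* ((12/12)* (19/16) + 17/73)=-22280765/359744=-61.94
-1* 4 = -4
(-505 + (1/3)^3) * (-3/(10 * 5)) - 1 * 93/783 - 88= -377282/6525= -57.82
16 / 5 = 3.20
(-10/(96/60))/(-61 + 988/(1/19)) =-25/74844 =-0.00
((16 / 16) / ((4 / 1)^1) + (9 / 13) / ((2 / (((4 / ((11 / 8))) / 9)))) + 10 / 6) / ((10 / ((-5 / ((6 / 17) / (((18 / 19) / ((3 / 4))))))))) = -59177 / 16302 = -3.63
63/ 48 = 21/ 16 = 1.31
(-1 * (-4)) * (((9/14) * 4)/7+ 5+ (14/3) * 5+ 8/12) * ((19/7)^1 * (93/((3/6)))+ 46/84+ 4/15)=101872566/1715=59400.91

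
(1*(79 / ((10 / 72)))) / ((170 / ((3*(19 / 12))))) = 13509 / 850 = 15.89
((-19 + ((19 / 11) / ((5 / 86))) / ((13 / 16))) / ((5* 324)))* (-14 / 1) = -87913 / 579150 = -0.15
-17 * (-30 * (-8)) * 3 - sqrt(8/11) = -12240 - 2 * sqrt(22)/11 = -12240.85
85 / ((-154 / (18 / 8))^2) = 6885 / 379456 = 0.02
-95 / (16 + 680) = -95 / 696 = -0.14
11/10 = 1.10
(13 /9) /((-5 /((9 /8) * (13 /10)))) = -169 /400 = -0.42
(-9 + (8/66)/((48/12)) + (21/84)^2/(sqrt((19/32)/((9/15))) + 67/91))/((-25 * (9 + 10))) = 0.02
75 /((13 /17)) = 1275 /13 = 98.08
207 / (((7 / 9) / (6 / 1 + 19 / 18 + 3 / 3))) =30015 / 14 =2143.93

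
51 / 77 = 0.66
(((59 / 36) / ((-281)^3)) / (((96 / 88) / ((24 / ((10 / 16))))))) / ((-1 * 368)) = 649 / 91858489740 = 0.00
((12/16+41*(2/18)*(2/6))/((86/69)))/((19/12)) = 1.15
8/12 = 2/3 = 0.67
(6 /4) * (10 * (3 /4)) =45 /4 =11.25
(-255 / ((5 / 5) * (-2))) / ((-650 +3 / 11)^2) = 30855 / 102159218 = 0.00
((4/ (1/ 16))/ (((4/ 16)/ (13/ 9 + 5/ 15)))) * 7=28672/ 9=3185.78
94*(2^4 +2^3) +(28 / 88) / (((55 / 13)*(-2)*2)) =10918949 / 4840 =2255.98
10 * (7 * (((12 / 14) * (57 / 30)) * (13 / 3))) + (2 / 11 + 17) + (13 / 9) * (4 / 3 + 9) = 156254 / 297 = 526.11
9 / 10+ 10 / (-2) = -41 / 10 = -4.10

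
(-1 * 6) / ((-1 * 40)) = 3 / 20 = 0.15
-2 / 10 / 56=-1 / 280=-0.00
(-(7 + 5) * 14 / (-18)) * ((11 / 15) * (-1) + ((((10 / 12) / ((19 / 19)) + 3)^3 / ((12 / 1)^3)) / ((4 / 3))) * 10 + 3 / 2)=8806217 / 933120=9.44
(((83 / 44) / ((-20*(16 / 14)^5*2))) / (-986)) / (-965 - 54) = -1394981 / 57944697733120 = -0.00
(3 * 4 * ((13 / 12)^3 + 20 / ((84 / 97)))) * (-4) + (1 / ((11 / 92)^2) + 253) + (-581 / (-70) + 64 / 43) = -5486272811 / 6555780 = -836.86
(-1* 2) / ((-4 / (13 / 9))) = 0.72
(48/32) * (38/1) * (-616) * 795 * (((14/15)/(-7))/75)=1240624/25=49624.96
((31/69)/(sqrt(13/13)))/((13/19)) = 589/897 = 0.66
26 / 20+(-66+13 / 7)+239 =176.16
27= 27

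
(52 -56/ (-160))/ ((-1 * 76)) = -1047/ 1520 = -0.69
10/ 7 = 1.43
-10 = -10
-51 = -51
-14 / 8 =-7 / 4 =-1.75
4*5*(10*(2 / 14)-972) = -135880 / 7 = -19411.43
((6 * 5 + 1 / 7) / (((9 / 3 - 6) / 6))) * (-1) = 422 / 7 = 60.29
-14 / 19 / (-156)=7 / 1482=0.00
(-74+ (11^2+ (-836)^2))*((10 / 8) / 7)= 499245 / 4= 124811.25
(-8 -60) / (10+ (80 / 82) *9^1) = -1394 / 385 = -3.62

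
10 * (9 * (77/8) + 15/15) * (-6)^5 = -6813720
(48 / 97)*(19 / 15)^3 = 109744 / 109125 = 1.01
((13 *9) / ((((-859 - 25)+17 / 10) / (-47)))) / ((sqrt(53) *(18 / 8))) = 24440 *sqrt(53) / 467619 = 0.38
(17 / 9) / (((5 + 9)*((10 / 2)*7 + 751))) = 17 / 99036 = 0.00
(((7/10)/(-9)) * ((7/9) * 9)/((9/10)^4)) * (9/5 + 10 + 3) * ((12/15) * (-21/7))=580160/19683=29.48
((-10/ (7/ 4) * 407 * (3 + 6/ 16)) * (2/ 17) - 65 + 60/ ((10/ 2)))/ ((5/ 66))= -7669002/ 595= -12889.08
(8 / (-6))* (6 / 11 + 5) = -244 / 33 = -7.39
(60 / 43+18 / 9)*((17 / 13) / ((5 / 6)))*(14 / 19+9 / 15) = 1891284 / 265525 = 7.12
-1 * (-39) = 39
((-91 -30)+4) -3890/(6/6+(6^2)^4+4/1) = -196519547/1679621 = -117.00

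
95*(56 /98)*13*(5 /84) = 6175 /147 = 42.01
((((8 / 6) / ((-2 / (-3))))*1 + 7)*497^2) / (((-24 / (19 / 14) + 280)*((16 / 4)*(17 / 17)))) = 6034077 / 2848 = 2118.71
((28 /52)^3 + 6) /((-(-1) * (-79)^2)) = 13525 /13711477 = 0.00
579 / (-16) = -579 / 16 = -36.19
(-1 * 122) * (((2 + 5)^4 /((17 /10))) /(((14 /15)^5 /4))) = -973148.63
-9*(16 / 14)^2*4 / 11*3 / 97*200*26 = -35942400 / 52283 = -687.46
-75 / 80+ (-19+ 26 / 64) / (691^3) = -9898181725 / 10558059872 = -0.94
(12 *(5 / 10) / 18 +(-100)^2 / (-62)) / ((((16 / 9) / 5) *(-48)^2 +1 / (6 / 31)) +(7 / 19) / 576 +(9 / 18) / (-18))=-91011520 / 466114543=-0.20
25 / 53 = 0.47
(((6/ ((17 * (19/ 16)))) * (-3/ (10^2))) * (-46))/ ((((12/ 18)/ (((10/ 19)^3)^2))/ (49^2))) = 477126720000/ 15195819563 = 31.40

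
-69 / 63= -23 / 21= -1.10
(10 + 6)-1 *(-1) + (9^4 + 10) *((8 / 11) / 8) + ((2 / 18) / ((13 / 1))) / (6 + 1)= 5534813 / 9009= 614.36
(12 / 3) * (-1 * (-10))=40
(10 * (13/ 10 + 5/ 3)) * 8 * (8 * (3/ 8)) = 712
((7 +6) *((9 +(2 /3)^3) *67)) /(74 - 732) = -218621 /17766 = -12.31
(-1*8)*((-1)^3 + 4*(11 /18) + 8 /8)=-176 /9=-19.56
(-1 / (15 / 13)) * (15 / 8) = -13 / 8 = -1.62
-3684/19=-193.89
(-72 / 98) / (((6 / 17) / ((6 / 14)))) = -306 / 343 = -0.89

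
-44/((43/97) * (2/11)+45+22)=-46948/71575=-0.66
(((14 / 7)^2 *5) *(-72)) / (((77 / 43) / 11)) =-61920 / 7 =-8845.71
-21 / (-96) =7 / 32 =0.22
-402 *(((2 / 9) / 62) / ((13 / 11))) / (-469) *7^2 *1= 154 / 1209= 0.13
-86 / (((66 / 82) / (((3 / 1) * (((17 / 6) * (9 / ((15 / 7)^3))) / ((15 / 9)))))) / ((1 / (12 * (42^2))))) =-0.02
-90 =-90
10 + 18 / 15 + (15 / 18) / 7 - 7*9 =-10853 / 210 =-51.68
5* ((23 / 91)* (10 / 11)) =1150 / 1001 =1.15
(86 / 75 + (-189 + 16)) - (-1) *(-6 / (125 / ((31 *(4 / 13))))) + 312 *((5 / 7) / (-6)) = -7147619 / 34125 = -209.45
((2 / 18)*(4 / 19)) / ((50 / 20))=8 / 855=0.01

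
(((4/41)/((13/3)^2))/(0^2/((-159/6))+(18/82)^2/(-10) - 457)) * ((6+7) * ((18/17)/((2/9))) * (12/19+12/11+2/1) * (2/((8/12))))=-2790437040/354835491439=-0.01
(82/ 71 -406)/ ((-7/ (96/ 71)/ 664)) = 1832257536/ 35287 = 51924.43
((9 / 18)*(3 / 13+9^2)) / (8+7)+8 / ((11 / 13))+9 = 15131 / 715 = 21.16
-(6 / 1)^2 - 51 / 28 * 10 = -759 / 14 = -54.21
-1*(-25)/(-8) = -25/8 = -3.12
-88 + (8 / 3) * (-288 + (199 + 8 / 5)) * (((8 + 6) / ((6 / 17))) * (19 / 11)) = -7948016 / 495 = -16056.60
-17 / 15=-1.13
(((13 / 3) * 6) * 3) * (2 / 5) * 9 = 1404 / 5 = 280.80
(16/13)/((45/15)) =16/39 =0.41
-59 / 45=-1.31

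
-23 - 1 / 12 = -277 / 12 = -23.08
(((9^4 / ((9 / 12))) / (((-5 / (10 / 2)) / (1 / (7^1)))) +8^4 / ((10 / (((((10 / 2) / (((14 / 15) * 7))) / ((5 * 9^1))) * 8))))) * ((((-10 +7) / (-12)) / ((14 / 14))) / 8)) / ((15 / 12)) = -43879 / 1470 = -29.85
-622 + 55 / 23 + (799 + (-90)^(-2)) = 33420623 / 186300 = 179.39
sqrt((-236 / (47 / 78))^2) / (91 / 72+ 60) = 1325376 / 207317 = 6.39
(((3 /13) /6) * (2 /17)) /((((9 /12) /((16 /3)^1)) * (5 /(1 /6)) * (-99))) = -32 /2953665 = -0.00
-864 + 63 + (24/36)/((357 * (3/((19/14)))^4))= -1334716749287/1666313208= -801.00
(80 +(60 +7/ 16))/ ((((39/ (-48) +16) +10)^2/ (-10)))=-359520/ 162409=-2.21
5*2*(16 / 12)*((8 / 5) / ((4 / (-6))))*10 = -320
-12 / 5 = -2.40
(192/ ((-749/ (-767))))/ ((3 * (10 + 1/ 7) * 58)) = 24544/ 220313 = 0.11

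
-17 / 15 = -1.13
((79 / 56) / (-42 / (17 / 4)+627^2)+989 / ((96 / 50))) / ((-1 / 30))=-385554853311 / 24949960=-15453.13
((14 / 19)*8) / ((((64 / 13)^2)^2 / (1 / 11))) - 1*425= -93139563273 / 219152384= -425.00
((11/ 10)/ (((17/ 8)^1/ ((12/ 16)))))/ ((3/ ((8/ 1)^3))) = 5632/ 85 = 66.26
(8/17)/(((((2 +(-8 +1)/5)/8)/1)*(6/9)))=160/17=9.41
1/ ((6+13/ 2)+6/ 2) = 2/ 31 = 0.06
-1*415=-415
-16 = -16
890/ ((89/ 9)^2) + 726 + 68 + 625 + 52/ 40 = 1272167/ 890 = 1429.40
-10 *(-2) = 20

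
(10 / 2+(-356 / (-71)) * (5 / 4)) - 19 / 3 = 1051 / 213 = 4.93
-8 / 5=-1.60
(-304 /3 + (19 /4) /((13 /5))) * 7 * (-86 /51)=4672423 /3978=1174.57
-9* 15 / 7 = -135 / 7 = -19.29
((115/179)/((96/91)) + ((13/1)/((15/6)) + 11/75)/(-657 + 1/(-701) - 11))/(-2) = -120900730597/402336724800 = -0.30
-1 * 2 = -2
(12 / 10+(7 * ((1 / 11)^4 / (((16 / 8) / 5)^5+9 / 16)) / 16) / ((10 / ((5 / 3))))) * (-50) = -10781417705 / 179688993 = -60.00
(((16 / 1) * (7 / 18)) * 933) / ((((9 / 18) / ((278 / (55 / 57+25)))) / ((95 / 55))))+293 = 437554987 / 2035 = 215014.74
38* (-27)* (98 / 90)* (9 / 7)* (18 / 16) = -32319 / 20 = -1615.95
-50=-50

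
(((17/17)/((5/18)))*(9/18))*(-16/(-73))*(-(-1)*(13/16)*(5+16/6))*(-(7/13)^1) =-1.32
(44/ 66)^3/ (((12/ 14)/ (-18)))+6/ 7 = -5.37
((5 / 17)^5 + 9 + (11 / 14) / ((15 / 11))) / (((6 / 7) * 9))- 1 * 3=-4044516343 / 2300168340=-1.76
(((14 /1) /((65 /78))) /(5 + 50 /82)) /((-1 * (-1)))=1722 /575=2.99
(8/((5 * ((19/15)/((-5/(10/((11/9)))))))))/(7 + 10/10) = -11/114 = -0.10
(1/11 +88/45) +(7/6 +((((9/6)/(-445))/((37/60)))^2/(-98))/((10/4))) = 1690219835629/526035114990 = 3.21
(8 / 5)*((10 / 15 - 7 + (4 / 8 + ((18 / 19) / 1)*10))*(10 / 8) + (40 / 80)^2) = 2189 / 285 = 7.68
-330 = -330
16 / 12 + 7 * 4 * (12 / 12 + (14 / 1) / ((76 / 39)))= 13138 / 57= 230.49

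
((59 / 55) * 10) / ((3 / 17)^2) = 34102 / 99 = 344.46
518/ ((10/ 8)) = 2072/ 5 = 414.40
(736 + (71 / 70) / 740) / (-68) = -38124871 / 3522400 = -10.82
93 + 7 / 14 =187 / 2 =93.50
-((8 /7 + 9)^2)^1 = -5041 /49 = -102.88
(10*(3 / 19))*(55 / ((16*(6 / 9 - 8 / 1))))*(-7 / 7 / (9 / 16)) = 25 / 19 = 1.32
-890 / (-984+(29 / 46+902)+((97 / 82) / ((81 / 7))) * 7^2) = 13596174 / 1166527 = 11.66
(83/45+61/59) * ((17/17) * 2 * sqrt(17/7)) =15284 * sqrt(119)/18585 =8.97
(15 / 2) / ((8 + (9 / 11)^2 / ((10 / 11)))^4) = 1098075000 / 852891037441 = 0.00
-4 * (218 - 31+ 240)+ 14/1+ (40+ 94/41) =-67720/41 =-1651.71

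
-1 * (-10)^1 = 10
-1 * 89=-89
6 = 6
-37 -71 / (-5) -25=-239 / 5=-47.80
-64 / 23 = -2.78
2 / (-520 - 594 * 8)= -1 / 2636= -0.00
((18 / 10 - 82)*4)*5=-1604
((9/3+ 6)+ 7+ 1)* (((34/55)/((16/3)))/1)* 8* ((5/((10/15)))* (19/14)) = 49419/308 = 160.45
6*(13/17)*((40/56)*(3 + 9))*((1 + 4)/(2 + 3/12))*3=31200/119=262.18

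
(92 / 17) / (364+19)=92 / 6511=0.01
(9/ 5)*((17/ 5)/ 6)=51/ 50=1.02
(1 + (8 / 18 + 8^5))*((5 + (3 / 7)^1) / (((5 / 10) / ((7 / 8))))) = 5603575 / 18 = 311309.72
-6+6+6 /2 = 3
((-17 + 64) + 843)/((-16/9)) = -4005/8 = -500.62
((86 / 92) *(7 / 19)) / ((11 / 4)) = 602 / 4807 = 0.13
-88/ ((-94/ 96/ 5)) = 21120/ 47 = 449.36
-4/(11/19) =-6.91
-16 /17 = -0.94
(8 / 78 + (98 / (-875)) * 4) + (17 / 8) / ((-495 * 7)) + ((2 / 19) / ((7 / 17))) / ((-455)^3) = -3433593132689 / 9922269357000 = -0.35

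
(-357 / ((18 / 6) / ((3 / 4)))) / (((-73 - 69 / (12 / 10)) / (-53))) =-6307 / 174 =-36.25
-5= -5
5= 5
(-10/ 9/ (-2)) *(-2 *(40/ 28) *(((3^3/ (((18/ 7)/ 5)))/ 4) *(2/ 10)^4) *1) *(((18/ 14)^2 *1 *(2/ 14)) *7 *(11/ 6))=-99/ 980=-0.10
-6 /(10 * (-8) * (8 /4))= 3 /80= 0.04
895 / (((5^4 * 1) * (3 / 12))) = 716 / 125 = 5.73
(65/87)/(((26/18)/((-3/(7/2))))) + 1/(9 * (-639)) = -517793/1167453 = -0.44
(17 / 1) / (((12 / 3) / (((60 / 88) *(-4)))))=-255 / 22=-11.59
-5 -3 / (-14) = -67 / 14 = -4.79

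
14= 14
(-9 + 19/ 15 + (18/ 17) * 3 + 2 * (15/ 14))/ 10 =-4309/ 17850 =-0.24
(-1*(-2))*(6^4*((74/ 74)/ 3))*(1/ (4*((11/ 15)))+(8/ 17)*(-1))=-112.04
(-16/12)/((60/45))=-1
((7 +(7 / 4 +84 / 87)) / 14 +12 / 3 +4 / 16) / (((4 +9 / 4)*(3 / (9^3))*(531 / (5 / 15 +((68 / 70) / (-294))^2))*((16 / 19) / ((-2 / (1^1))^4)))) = 288450971178 / 125810899375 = 2.29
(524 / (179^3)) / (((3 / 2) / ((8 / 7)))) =8384 / 120442119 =0.00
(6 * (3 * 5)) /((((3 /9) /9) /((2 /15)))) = 324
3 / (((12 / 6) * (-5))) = -3 / 10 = -0.30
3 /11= 0.27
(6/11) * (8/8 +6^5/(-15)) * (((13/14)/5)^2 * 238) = -22297353/9625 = -2316.61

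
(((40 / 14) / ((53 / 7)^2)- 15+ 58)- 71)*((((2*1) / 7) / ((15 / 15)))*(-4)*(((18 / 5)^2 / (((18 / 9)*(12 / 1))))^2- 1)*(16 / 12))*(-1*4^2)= 2542532608 / 5266875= 482.74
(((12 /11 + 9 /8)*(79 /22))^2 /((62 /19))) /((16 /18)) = 40580698275 /1859055616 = 21.83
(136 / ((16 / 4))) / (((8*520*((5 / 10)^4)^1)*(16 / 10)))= 17 / 208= 0.08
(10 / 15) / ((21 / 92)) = 184 / 63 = 2.92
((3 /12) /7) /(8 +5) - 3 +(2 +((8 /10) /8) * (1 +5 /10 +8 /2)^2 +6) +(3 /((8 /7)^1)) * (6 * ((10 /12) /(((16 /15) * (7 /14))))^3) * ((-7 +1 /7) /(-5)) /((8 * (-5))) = 22244179 /3727360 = 5.97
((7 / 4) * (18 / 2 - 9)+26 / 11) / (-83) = -0.03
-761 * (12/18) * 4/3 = -6088/9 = -676.44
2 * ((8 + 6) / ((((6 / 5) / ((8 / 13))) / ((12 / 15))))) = 448 / 39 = 11.49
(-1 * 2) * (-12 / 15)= 8 / 5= 1.60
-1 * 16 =-16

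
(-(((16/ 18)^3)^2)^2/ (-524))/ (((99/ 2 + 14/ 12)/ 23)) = 49392123904/ 234322372100403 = 0.00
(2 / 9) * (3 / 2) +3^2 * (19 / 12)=175 / 12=14.58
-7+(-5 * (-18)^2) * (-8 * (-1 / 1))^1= -12967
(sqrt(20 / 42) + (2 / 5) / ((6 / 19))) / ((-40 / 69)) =-437 / 200 - 23 * sqrt(210) / 280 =-3.38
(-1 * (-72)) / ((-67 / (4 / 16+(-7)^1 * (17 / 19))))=8226 / 1273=6.46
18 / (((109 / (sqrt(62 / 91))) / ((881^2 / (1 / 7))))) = 13970898*sqrt(5642) / 1417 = 740578.35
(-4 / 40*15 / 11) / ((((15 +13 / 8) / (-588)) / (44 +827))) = 4200.80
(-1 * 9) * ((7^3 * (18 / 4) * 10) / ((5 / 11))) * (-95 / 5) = 5806647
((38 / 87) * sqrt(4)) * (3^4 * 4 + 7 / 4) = 24757 / 87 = 284.56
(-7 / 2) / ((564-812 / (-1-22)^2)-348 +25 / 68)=-125902 / 7727961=-0.02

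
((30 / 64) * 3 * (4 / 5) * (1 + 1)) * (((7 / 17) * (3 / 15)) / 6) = 21 / 680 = 0.03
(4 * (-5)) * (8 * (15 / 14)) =-1200 / 7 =-171.43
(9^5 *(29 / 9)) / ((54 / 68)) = 239598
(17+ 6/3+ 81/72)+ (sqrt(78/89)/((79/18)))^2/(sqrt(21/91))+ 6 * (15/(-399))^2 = 8424 * sqrt(39)/555449+ 2849129/141512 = 20.23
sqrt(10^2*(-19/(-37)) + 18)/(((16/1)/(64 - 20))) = 11*sqrt(94942)/148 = 22.90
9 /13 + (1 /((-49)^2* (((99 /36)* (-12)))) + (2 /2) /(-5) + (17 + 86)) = 533000326 /5150145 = 103.49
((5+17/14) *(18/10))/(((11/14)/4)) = 3132/55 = 56.95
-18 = -18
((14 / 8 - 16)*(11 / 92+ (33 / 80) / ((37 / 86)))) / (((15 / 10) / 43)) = -29989619 / 68080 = -440.51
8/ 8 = 1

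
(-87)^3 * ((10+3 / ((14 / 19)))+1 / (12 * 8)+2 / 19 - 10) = -2757223.44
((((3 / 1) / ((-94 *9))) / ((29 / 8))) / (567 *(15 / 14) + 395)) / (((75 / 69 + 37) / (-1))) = 46 / 1795459455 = 0.00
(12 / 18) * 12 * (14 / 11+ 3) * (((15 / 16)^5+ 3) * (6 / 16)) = 550619523 / 11534336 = 47.74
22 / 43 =0.51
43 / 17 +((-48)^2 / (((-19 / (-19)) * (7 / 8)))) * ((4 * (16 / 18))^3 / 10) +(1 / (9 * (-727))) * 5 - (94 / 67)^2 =1861672944868732 / 157284527085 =11836.34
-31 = -31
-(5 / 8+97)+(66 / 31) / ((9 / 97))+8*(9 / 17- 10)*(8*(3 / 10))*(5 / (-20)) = -1847869 / 63240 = -29.22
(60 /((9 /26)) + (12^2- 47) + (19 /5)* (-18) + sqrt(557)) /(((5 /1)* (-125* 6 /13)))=-39377 /56250- 13* sqrt(557) /3750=-0.78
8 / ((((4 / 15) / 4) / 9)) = 1080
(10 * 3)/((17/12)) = 360/17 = 21.18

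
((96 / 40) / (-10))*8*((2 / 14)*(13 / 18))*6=-208 / 175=-1.19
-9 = -9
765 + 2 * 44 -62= 791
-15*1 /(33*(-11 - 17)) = 5 /308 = 0.02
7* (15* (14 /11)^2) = 20580 /121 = 170.08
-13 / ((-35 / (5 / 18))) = 13 / 126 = 0.10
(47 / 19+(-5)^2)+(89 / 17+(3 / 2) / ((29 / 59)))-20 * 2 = -79419 / 18734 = -4.24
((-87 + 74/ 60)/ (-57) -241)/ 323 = -409537/ 552330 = -0.74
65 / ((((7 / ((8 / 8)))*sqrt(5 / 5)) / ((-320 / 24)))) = -123.81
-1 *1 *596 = -596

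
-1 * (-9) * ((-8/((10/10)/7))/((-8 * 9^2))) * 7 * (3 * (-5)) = -245/3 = -81.67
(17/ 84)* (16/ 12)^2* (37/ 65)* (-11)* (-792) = 2435488/ 1365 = 1784.24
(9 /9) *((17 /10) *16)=136 /5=27.20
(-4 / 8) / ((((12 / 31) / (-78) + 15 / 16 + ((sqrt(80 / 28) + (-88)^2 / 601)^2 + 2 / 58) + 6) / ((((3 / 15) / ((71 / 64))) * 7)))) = -8805137441244901848664355328 / 2303372327910303847338566053795 + 368672601387627240753201152 * sqrt(35) / 2303372327910303847338566053795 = -0.00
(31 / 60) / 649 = 0.00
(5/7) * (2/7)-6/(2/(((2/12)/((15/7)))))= -43/1470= -0.03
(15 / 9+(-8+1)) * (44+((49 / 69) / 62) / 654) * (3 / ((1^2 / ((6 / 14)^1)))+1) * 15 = -39393208640 / 4896171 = -8045.72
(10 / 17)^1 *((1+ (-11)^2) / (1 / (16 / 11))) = 19520 / 187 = 104.39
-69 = -69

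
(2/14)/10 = 1/70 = 0.01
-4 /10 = -2 /5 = -0.40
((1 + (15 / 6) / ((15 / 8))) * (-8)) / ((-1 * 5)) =56 / 15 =3.73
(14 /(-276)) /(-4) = 7 /552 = 0.01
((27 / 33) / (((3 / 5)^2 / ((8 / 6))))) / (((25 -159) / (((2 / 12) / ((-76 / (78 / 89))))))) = 325 / 7477602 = 0.00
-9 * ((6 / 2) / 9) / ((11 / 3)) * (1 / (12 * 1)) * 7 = -0.48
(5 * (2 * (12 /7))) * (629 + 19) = 77760 /7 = 11108.57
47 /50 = 0.94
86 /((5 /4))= 68.80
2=2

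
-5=-5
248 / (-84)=-62 / 21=-2.95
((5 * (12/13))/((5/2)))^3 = 13824/2197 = 6.29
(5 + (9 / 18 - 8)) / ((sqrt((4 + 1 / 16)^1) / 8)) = -9.92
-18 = -18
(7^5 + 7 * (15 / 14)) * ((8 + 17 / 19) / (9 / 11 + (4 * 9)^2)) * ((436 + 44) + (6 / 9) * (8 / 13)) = 55405.16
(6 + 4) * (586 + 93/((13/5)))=80830/13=6217.69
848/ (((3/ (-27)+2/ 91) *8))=-1189.23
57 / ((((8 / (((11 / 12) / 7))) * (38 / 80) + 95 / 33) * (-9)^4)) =55 / 201933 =0.00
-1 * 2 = -2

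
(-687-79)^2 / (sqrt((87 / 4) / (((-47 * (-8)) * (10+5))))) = 2347024 * sqrt(13630) / 29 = 9448599.93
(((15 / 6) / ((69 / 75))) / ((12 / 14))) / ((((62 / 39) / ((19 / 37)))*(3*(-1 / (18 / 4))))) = -648375 / 422096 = -1.54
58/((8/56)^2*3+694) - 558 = -18974180/34009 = -557.92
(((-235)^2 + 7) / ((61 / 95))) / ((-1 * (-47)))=5247040 / 2867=1830.15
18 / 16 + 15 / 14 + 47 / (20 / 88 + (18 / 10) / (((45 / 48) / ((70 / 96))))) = 311537 / 10024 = 31.08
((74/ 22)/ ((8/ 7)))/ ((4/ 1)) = 0.74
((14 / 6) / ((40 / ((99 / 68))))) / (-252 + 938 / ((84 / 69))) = 231 / 1410320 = 0.00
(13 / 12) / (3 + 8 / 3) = 13 / 68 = 0.19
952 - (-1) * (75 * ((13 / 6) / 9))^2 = 414073 / 324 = 1278.00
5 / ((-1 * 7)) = -0.71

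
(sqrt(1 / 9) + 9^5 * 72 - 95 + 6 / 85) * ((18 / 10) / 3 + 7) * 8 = 329571117472 / 1275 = 258487150.96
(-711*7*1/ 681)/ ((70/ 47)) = -11139/ 2270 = -4.91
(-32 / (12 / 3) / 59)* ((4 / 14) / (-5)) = 16 / 2065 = 0.01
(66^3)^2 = 82653950016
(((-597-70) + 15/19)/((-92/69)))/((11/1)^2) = 18987/4598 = 4.13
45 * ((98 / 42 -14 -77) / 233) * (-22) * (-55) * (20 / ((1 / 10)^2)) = -9655800000 / 233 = -41441201.72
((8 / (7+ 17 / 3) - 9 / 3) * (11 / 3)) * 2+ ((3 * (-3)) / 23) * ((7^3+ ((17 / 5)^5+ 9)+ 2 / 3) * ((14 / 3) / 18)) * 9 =-754.21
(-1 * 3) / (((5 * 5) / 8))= -24 / 25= -0.96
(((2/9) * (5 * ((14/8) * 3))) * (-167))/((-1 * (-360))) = -1169/432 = -2.71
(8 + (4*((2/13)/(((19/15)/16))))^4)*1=13619321744648/3722098081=3659.04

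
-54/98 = -27/49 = -0.55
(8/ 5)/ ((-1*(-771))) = 8/ 3855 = 0.00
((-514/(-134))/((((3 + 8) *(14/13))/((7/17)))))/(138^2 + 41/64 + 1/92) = 0.00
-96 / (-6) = 16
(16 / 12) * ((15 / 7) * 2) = 40 / 7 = 5.71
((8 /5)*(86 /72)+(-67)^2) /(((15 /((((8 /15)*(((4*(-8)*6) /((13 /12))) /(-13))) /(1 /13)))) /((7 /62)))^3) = 74428790721216512 /46020112734375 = 1617.31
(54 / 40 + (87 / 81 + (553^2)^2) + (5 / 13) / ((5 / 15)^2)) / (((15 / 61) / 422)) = 8449868059008747127 / 52650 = 160491321158760.63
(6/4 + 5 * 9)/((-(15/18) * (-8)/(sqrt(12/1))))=279 * sqrt(3)/20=24.16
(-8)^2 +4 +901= 969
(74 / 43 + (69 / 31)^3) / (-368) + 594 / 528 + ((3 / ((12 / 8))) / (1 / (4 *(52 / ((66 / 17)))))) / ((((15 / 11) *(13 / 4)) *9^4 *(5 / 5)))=152271472799437 / 139182267412080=1.09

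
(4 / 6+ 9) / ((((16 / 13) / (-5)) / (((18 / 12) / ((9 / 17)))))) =-32045 / 288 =-111.27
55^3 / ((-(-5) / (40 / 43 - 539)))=-769883675 / 43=-17904271.51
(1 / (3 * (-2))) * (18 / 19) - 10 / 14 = -116 / 133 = -0.87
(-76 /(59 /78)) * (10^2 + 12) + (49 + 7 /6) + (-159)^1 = -11361.99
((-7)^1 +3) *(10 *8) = -320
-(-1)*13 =13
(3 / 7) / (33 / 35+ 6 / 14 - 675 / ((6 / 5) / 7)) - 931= -85505843 / 91843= -931.00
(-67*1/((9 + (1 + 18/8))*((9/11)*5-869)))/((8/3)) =33/13916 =0.00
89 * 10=890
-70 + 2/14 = -489/7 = -69.86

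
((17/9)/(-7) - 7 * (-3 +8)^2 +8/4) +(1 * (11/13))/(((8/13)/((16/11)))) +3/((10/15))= -21013/126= -166.77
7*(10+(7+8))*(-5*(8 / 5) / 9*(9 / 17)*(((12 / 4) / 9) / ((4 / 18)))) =-2100 / 17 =-123.53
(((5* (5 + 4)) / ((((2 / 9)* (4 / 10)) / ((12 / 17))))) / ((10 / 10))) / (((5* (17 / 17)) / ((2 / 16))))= 8.93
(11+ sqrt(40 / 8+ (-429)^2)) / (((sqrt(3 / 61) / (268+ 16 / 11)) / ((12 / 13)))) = 912 * sqrt(183) * (11+ sqrt(184046)) / 11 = 493498.83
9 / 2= 4.50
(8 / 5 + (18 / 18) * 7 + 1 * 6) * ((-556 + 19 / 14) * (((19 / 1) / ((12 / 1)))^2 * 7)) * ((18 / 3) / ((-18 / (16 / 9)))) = 40926209 / 486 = 84210.31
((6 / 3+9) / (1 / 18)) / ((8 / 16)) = 396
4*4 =16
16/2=8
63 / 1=63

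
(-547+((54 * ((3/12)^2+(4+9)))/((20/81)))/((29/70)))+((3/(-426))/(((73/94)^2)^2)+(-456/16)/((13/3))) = 77133129033135511/12162171469552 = 6342.05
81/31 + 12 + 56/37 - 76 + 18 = -41.87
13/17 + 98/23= 1965/391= 5.03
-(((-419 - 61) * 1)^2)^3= -12230590464000000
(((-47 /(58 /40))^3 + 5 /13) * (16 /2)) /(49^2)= -113.47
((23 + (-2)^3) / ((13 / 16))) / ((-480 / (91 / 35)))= -1 / 10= -0.10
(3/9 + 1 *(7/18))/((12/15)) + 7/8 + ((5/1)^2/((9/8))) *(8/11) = 592/33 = 17.94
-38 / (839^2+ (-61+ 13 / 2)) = -76 / 1407733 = -0.00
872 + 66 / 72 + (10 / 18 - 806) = 2429 / 36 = 67.47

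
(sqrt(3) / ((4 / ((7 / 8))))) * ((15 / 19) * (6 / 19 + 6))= 1.89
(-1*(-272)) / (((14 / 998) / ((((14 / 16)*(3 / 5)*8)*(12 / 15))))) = 1628736 / 25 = 65149.44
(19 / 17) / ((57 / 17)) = 0.33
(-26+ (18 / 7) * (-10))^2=131044 / 49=2674.37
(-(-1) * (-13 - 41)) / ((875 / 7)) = -54 / 125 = -0.43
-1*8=-8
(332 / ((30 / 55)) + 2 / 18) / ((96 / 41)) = 224639 / 864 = 260.00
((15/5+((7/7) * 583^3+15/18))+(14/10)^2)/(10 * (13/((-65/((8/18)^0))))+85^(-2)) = -8590031942591/86694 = -99084503.46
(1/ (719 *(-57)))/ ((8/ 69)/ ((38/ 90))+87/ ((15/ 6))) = -115/ 165308166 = -0.00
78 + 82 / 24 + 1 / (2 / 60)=1337 / 12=111.42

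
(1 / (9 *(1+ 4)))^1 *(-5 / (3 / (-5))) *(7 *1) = 35 / 27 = 1.30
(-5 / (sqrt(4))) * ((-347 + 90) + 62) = 975 / 2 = 487.50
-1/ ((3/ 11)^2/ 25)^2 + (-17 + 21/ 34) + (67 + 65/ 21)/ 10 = -10890147197/ 96390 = -112980.05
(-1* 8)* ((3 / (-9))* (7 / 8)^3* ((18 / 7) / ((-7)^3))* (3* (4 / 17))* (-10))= 45 / 476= 0.09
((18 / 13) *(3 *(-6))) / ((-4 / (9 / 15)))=243 / 65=3.74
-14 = -14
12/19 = 0.63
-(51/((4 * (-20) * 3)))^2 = -289/6400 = -0.05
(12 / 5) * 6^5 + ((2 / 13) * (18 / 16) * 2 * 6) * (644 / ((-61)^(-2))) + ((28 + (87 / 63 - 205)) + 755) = 6819843571 / 1365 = 4996222.40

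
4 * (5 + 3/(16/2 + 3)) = 232/11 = 21.09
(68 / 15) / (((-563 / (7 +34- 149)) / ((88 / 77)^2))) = 156672 / 137935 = 1.14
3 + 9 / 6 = 9 / 2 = 4.50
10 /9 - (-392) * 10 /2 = 17650 /9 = 1961.11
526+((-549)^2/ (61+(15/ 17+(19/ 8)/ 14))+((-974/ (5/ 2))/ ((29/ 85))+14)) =14579783584/ 3426263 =4255.30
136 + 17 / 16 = 2193 / 16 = 137.06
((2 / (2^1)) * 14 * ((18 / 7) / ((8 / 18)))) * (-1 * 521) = -42201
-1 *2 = -2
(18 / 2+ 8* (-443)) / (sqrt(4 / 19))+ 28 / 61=28 / 61 - 3535* sqrt(19) / 2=-7703.89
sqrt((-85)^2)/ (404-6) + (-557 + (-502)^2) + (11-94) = 100042957/ 398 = 251364.21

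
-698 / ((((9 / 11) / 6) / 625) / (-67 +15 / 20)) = 635834375 / 3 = 211944791.67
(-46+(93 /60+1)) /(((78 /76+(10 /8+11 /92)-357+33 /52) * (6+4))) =4936789 /402180150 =0.01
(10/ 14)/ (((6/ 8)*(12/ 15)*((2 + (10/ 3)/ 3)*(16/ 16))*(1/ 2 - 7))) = -75/ 1274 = -0.06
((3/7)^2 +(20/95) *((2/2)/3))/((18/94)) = 33323/25137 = 1.33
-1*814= -814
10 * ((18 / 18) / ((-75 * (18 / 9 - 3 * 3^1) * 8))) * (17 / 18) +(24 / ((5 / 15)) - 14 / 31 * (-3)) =17191967 / 234360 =73.36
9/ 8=1.12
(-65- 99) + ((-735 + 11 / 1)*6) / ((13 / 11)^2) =-553340 / 169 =-3274.20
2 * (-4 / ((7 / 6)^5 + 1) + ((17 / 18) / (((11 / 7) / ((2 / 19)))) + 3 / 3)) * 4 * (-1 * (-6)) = -149449984 / 15413541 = -9.70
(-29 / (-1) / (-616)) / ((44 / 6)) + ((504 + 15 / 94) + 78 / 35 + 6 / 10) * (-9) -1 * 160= -15041113237 / 3184720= -4722.90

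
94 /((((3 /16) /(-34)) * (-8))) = 6392 /3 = 2130.67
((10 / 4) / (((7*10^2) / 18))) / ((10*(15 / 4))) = 3 / 1750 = 0.00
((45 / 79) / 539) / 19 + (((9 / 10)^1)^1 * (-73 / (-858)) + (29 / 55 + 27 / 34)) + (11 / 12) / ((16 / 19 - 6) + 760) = 215284611917761 / 153858927101880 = 1.40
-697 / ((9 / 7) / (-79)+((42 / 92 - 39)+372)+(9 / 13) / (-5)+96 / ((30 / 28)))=-230493718 / 139851083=-1.65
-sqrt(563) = -23.73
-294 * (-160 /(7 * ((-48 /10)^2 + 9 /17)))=136000 /477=285.12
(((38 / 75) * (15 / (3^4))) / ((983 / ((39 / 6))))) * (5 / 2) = 247 / 159246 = 0.00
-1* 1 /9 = -0.11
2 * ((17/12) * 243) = 1377/2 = 688.50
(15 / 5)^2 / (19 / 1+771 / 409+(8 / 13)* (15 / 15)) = 5317 / 12702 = 0.42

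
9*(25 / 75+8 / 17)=123 / 17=7.24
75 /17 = 4.41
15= 15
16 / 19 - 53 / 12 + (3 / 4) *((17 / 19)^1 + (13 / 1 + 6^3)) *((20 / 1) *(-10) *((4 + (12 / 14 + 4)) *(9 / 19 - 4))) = 4665757315 / 4332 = 1077044.62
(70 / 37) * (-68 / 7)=-680 / 37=-18.38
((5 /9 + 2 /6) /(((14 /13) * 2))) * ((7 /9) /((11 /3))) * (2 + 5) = 182 /297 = 0.61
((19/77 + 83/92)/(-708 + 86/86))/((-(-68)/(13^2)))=-1375491/340570384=-0.00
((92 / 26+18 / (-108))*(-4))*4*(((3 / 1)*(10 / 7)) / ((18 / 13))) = -166.98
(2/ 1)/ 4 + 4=9/ 2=4.50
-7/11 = -0.64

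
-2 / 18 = -1 / 9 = -0.11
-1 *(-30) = 30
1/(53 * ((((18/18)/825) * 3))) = 275/53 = 5.19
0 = 0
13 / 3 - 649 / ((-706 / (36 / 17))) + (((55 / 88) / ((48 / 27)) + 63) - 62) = 17586071 / 2304384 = 7.63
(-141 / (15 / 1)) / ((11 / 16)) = -752 / 55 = -13.67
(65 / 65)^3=1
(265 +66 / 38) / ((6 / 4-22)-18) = -1448 / 209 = -6.93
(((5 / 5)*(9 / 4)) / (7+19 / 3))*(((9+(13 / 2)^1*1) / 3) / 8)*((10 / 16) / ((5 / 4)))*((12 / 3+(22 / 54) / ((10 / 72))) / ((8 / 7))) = 0.33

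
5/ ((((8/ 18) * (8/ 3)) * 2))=135/ 64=2.11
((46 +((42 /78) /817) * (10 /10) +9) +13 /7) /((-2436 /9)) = -12681621 /60369764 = -0.21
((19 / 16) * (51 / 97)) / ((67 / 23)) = 22287 / 103984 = 0.21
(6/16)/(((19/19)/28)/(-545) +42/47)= 0.42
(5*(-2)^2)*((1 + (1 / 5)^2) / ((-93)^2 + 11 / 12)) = 1248 / 518995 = 0.00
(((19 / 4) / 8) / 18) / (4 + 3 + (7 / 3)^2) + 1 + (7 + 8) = 16.00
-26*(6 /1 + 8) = -364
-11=-11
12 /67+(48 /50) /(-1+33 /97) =-17097 /13400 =-1.28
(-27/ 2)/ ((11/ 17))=-459/ 22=-20.86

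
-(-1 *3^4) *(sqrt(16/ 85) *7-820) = -66420 + 2268 *sqrt(85)/ 85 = -66174.00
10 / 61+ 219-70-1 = 9038 / 61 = 148.16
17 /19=0.89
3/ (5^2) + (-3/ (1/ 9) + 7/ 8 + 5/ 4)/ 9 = -4759/ 1800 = -2.64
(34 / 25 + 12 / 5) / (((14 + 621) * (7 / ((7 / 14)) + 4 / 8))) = 188 / 460375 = 0.00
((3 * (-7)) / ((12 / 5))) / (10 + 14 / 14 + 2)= -35 / 52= -0.67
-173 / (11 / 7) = -1211 / 11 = -110.09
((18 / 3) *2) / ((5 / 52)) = 624 / 5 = 124.80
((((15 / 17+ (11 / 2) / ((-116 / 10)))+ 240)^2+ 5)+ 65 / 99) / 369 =22253079854315 / 142061168304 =156.64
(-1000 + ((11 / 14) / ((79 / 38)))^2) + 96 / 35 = -1524632643 / 1529045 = -997.11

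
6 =6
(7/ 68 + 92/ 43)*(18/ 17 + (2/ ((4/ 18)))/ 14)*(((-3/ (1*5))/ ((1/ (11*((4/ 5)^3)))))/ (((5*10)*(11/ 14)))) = -12746808/ 38834375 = -0.33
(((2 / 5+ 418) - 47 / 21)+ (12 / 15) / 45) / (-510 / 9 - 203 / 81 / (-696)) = -141584328 / 19276775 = -7.34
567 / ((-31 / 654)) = -370818 / 31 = -11961.87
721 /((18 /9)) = 721 /2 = 360.50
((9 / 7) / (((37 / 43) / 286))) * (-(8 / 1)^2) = -7083648 / 259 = -27349.99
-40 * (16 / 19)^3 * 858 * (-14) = 1968046080 / 6859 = 286929.01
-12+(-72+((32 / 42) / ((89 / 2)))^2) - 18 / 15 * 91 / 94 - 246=-271848027863 / 820892835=-331.16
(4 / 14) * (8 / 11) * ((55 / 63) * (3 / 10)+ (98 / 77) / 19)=23096 / 337953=0.07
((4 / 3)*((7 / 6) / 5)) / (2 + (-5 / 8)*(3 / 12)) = 448 / 2655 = 0.17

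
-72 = -72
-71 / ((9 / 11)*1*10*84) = -781 / 7560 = -0.10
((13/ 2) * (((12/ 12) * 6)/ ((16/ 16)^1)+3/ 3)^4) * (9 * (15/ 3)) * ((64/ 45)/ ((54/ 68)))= 33959744/ 27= 1257768.30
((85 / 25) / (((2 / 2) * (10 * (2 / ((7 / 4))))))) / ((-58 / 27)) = -3213 / 23200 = -0.14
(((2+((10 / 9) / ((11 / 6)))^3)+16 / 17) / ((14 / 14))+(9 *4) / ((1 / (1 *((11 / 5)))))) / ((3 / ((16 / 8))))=503184268 / 9163935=54.91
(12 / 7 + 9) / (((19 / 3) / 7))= 225 / 19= 11.84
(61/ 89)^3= 226981/ 704969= 0.32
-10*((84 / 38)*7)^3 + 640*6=-227783280 / 6859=-33209.40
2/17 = 0.12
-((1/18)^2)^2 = -1/104976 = -0.00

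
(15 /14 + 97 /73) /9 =2453 /9198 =0.27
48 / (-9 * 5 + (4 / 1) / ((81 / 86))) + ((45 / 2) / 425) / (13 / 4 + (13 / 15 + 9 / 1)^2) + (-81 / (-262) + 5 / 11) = -550571962585 / 1331192995814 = -0.41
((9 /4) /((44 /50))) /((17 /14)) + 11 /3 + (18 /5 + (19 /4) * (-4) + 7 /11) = -8.99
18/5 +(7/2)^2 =15.85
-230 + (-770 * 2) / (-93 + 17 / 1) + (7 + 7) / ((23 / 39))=-81281 / 437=-186.00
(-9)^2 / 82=81 / 82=0.99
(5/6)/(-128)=-5/768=-0.01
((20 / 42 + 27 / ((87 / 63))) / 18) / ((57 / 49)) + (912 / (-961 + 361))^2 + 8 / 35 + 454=457.50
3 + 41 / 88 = 305 / 88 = 3.47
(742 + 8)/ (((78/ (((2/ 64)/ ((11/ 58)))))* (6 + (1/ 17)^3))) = 17809625/ 67447952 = 0.26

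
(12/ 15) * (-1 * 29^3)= -97556/ 5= -19511.20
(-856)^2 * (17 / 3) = 12456512 / 3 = 4152170.67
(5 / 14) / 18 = 5 / 252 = 0.02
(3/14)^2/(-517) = -9/101332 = -0.00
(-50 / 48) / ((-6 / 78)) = 325 / 24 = 13.54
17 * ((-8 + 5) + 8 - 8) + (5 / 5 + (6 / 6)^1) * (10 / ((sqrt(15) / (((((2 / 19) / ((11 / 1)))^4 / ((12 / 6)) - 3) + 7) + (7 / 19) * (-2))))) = -51 + 24904809544 * sqrt(15) / 5724089283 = -34.15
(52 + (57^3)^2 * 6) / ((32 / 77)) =7922479316521 / 16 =495154957282.56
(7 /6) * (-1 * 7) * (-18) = 147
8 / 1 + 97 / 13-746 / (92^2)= 845783 / 55016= 15.37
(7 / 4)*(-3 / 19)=-21 / 76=-0.28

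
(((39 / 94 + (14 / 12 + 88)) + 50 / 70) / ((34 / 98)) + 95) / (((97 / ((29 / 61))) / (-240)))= -1975640080 / 4727683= -417.89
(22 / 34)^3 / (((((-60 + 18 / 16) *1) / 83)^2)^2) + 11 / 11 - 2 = 16946557370543 / 241785578057553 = 0.07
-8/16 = -0.50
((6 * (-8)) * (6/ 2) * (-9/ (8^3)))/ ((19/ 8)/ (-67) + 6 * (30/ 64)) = 5427/ 5954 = 0.91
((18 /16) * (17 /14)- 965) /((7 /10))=-539635 /392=-1376.62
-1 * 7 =-7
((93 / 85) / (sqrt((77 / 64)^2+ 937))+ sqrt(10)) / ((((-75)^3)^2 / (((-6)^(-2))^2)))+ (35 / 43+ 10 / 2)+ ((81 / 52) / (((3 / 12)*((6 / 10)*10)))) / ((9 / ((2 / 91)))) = 124*sqrt(3843881) / 1570074298450927734375+ sqrt(10) / 230660156250000+ 295879 / 50869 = 5.82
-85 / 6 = -14.17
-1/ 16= -0.06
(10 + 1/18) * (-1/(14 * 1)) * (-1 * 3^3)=543/28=19.39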